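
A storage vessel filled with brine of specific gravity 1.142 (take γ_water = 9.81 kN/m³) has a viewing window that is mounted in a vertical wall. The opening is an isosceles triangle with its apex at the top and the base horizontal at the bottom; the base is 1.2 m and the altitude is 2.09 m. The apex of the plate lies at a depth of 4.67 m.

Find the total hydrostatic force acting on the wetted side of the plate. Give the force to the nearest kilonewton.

γ = 1.142 × 9.81 = 11.20302 kN/m³.
With the apex up, the centroid sits 2h/3 = 2 × 2.09/3 = 1.39333 m below the apex, so the centroid depth is h_c = 4.67 + 1.39333 = 6.06333 m.
A = ½ × 1.2 × 2.09 = 1.254 m².
Resultant F = γ·h_c·A = 11.20302 × 6.06333 × 1.254 = 85.1812 kN.

F ≈ 85 kN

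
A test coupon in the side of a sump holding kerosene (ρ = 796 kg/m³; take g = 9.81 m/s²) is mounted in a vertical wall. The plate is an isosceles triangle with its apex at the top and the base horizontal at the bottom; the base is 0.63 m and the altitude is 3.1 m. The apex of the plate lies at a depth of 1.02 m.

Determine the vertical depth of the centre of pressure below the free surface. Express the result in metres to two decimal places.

γ = ρg = 796 × 9.81 / 1000 = 7.80876 kN/m³.
With the apex up, the centroid sits 2h/3 = 2 × 3.1/3 = 2.06667 m below the apex, so the centroid depth is h_c = 1.02 + 2.06667 = 3.08667 m.
A = ½ × 0.63 × 3.1 = 0.9765 m².
Resultant F = γ·h_c·A = 7.80876 × 3.08667 × 0.9765 = 23.5366 kN.
I_c = b·h³/36 = 0.63 × 3.1³/36 = 0.521343 m⁴.
Centre of pressure: y_p = y_c + I_c/(y_c·A) = 3.08667 + 0.521343/(3.08667 × 0.9765) = 3.08667 + 0.172966 = 3.25964 m along the plane.

h_p = 3.26 m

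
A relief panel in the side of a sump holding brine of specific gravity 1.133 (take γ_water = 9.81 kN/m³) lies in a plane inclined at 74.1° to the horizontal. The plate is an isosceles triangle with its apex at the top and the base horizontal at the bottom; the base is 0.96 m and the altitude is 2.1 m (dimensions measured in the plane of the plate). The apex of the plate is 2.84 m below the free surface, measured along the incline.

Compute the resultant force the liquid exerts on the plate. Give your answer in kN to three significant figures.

γ = 1.133 × 9.81 = 11.11473 kN/m³.
Let θ = 74.1° be the plate's angle to the horizontal; measure y along the incline from where the plane meets the free surface. Vertical depth h = y·sinθ with sinθ = 0.961741.
With the apex up, the centroid sits 2h/3 = 2 × 2.1/3 = 1.4 m below the apex, so y_c = 2.84 + 1.4 = 4.24 m and h_c = 4.24 × 0.961741 = 4.07778 m.
A = ½ × 0.96 × 2.1 = 1.008 m².
Resultant F = γ·h_c·A = 11.11473 × 4.07778 × 1.008 = 45.686 kN.

F ≈ 45.7 kN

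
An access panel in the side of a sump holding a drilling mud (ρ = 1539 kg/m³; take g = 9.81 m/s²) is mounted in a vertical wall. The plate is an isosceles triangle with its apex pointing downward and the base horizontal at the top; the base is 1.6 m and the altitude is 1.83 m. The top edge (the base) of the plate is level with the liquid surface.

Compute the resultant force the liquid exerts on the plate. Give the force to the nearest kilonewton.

γ = ρg = 1539 × 9.81 / 1000 = 15.09759 kN/m³.
With the apex down, the centroid sits h/3 = 1.83/3 = 0.61 m below the base (the top edge), so the centroid depth is h_c = 0.61 m.
A = ½ × 1.6 × 1.83 = 1.464 m².
Resultant F = γ·h_c·A = 15.09759 × 0.61 × 1.464 = 13.4828 kN.

F ≈ 13 kN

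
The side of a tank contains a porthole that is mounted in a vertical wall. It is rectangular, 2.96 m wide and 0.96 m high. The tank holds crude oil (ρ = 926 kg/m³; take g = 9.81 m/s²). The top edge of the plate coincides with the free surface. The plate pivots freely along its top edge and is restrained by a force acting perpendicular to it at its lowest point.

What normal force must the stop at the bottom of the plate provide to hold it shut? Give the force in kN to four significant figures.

P ≈ 8.260 kN

γ = ρg = 926 × 9.81 / 1000 = 9.08406 kN/m³.
The centroid lies 0.96/2 = 0.48 m below the top edge, so the centroid depth is h_c = 0.48 m.
A = 2.96 × 0.96 = 2.8416 m².
Resultant F = γ·h_c·A = 9.08406 × 0.48 × 2.8416 = 12.3904 kN.
I_c = b·h³/12 = 2.96 × 0.96³/12 = 0.218235 m⁴.
Centre of pressure: y_p = y_c + I_c/(y_c·A) = 0.48 + 0.218235/(0.48 × 2.8416) = 0.48 + 0.16 = 0.64 m along the plane.
The resultant acts 0.48 + 0.16 = 0.64 m (along the plate) below the hinge at the top edge, so the moment about the hinge is M = F × 0.64 = 12.3904 × 0.64 = 7.92986 kN·m.
A normal force at the bottom, 0.96 m from the hinge, must supply this moment: P = 7.92986/0.96 = 8.26027 kN.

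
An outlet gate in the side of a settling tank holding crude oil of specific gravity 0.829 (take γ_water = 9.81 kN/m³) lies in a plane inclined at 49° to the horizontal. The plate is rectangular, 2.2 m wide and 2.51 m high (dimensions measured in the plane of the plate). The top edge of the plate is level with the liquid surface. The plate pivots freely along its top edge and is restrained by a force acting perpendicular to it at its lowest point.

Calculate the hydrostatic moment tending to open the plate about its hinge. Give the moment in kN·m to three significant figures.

M ≈ 71.2 kN·m

γ = 0.829 × 9.81 = 8.13249 kN/m³.
Let θ = 49° be the plate's angle to the horizontal; measure y along the incline from where the plane meets the free surface. Vertical depth h = y·sinθ with sinθ = 0.754710.
The centroid lies 2.51/2 = 1.255 m below the top edge, so y_c = 1.255 m and h_c = 1.255 × 0.754710 = 0.947161 m.
A = 2.2 × 2.51 = 5.522 m².
Resultant F = γ·h_c·A = 8.13249 × 0.947161 × 5.522 = 42.5347 kN.
I_c = b·h³/12 = 2.2 × 2.51³/12 = 2.8991 m⁴.
Centre of pressure: y_p = y_c + I_c/(y_c·A) = 1.255 + 2.8991/(1.255 × 5.522) = 1.255 + 0.418334 = 1.67333 m along the plane.
The resultant acts 1.255 + 0.418334 = 1.67333 m (along the plate) below the hinge at the top edge, so the moment about the hinge is M = F × 1.67333 = 42.5347 × 1.67333 = 71.1746 kN·m.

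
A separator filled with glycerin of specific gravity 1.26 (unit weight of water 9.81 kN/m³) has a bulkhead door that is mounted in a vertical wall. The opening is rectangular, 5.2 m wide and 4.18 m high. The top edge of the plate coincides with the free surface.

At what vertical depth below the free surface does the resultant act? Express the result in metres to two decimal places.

γ = 1.26 × 9.81 = 12.3606 kN/m³.
The centroid lies 4.18/2 = 2.09 m below the top edge, so the centroid depth is h_c = 2.09 m.
A = 5.2 × 4.18 = 21.736 m².
Resultant F = γ·h_c·A = 12.3606 × 2.09 × 21.736 = 561.52 kN.
I_c = b·h³/12 = 5.2 × 4.18³/12 = 31.6483 m⁴.
Centre of pressure: y_p = y_c + I_c/(y_c·A) = 2.09 + 31.6483/(2.09 × 21.736) = 2.09 + 0.696666 = 2.78667 m along the plane.

h_p = 2.79 m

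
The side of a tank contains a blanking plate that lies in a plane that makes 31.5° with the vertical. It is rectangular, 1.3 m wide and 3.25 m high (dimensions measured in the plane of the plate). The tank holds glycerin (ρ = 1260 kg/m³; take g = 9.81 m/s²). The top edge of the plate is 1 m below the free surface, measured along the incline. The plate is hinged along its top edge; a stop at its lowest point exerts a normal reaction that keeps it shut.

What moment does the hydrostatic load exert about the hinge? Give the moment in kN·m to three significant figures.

M ≈ 229 kN·m

γ = ρg = 1260 × 9.81 / 1000 = 12.3606 kN/m³.
The plate makes 31.5° with the vertical, i.e. θ = 90° − 31.5° = 58.5° to the horizontal. Measuring y along the incline from the free-surface line, vertical depth h = y·sinθ with sinθ = 0.852640.
The centroid lies 3.25/2 = 1.625 m below the top edge, so y_c = 1 + 1.625 = 2.625 m and h_c = 2.625 × 0.852640 = 2.23818 m.
A = 1.3 × 3.25 = 4.225 m².
Resultant F = γ·h_c·A = 12.3606 × 2.23818 × 4.225 = 116.886 kN.
I_c = b·h³/12 = 1.3 × 3.25³/12 = 3.71888 m⁴.
Centre of pressure: y_p = y_c + I_c/(y_c·A) = 2.625 + 3.71888/(2.625 × 4.225) = 2.625 + 0.335317 = 2.96032 m along the plane.
The resultant acts 1.625 + 0.335317 = 1.96032 m (along the plate) below the hinge at the top edge, so the moment about the hinge is M = F × 1.96032 = 116.886 × 1.96032 = 229.134 kN·m.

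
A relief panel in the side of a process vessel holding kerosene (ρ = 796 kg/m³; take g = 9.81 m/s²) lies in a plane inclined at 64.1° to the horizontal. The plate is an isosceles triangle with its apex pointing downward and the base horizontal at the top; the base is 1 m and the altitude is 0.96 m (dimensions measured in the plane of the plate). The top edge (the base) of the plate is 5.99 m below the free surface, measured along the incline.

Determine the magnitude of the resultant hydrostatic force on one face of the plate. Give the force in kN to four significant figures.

γ = ρg = 796 × 9.81 / 1000 = 7.80876 kN/m³.
Let θ = 64.1° be the plate's angle to the horizontal; measure y along the incline from where the plane meets the free surface. Vertical depth h = y·sinθ with sinθ = 0.899558.
With the apex down, the centroid sits h/3 = 0.96/3 = 0.32 m below the base (the top edge), so y_c = 5.99 + 0.32 = 6.31 m and h_c = 6.31 × 0.899558 = 5.67621 m.
A = ½ × 1 × 0.96 = 0.48 m².
Resultant F = γ·h_c·A = 7.80876 × 5.67621 × 0.48 = 21.2756 kN.

F ≈ 21.28 kN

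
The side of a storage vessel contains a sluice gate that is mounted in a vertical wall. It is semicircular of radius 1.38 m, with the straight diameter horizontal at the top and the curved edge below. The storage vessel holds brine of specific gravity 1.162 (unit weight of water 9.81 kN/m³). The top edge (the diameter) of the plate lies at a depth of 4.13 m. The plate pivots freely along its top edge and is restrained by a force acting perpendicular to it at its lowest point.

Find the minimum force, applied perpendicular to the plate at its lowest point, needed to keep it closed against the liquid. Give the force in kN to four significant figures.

γ = 1.162 × 9.81 = 11.39922 kN/m³.
The centroid of a semicircle lies 4r/(3π) = 0.58569 m from the diameter, here below the top edge, so the centroid depth is h_c = 4.13 + 0.58569 = 4.71569 m.
A = πr²/2 = π × 1.38²/2 = 2.99142 m².
Resultant F = γ·h_c·A = 11.39922 × 4.71569 × 2.99142 = 160.804 kN.
I_c = (π/8 − 8/(9π))·r⁴ = 0.109757 × 1.38⁴ = 0.39806 m⁴.
Centre of pressure: y_p = y_c + I_c/(y_c·A) = 4.71569 + 0.39806/(4.71569 × 2.99142) = 4.71569 + 0.028218 = 4.74391 m along the plane.
The resultant acts 0.58569 + 0.028218 = 0.613908 m (along the plate) below the hinge at the top edge, so the moment about the hinge is M = F × 0.613908 = 160.804 × 0.613908 = 98.7189 kN·m.
A normal force at the bottom, 1.38 m from the hinge, must supply this moment: P = 98.7189/1.38 = 71.5354 kN.

P ≈ 71.54 kN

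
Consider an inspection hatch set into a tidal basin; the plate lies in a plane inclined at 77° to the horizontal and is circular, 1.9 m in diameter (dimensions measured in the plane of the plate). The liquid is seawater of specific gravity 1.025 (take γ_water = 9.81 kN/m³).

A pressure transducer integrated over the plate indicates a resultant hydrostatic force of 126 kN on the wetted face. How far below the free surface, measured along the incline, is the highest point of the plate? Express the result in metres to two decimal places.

γ = 1.025 × 9.81 = 10.05525 kN/m³.
A = π(0.95)² = 2.83529 m².
From F = γ·h_c·A, the centroid depth is h_c = 126/(10.05525 × 2.83529) = 4.41957 m.
Let θ = 77° be the plate's angle to the horizontal; measure y along the incline from where the plane meets the free surface. Vertical depth h = y·sinθ with sinθ = 0.974370.
Along the incline, y_c = h_c/sinθ = 4.41957/0.974370 = 4.53582 m.
The centroid is at the centre, 0.95 m below the top of the plate, so the highest point sits at y_top = 4.53582 − 0.95 = 3.58582 m along the incline.

y_top ≈ 3.59 m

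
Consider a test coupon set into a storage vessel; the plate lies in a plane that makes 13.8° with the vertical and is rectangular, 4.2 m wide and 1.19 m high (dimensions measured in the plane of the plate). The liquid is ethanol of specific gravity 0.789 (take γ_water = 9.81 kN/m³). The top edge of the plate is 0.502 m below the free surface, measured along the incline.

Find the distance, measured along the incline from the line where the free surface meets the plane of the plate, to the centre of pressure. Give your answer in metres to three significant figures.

γ = 0.789 × 9.81 = 7.74009 kN/m³.
The plate makes 13.8° with the vertical, i.e. θ = 90° − 13.8° = 76.2° to the horizontal. Measuring y along the incline from the free-surface line, vertical depth h = y·sinθ with sinθ = 0.971134.
The centroid lies 1.19/2 = 0.595 m below the top edge, so y_c = 0.502 + 0.595 = 1.097 m and h_c = 1.097 × 0.971134 = 1.06533 m.
A = 4.2 × 1.19 = 4.998 m².
Resultant F = γ·h_c·A = 7.74009 × 1.06533 × 4.998 = 41.2123 kN.
I_c = b·h³/12 = 4.2 × 1.19³/12 = 0.589806 m⁴.
Centre of pressure: y_p = y_c + I_c/(y_c·A) = 1.097 + 0.589806/(1.097 × 4.998) = 1.097 + 0.107574 = 1.20457 m along the plane.

y_p = 1.20 m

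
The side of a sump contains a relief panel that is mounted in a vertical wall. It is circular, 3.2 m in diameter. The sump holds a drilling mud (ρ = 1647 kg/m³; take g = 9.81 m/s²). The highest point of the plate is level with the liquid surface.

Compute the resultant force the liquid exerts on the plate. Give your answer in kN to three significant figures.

F ≈ 208 kN

γ = ρg = 1647 × 9.81 / 1000 = 16.15707 kN/m³.
The centroid is at the centre, 1.6 m below the top of the plate, so the centroid depth is h_c = 1.6 m.
A = π(1.6)² = 8.04248 m².
Resultant F = γ·h_c·A = 16.15707 × 1.6 × 8.04248 = 207.909 kN.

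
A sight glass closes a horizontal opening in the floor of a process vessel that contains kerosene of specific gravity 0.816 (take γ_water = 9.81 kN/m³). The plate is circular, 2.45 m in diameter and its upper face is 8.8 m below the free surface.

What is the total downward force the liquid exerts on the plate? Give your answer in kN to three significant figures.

γ = 0.816 × 9.81 = 8.00496 kN/m³.
The plate is horizontal, so pressure is uniform at p = γ·h = 8.00496 × 8.8 = 70.4436 kN/m².
A = π(1.225)² = 4.71435 m².
F = p·A = 70.4436 × 4.71435 = 332.096 kN.

F ≈ 332 kN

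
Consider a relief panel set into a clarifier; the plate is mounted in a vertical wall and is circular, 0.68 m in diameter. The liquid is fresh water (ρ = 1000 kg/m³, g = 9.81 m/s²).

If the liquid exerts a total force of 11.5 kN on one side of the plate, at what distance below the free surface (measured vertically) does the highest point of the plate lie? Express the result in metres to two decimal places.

γ = ρg = 1000 × 9.81 = 9810 N/m³ = 9.81 kN/m³.
A = π(0.34)² = 0.363168 m².
From F = γ·h_c·A, the centroid depth is h_c = 11.5/(9.81 × 0.363168) = 3.22791 m.
The centroid is at the centre, 0.34 m below the top of the plate, so the highest point sits at h_top = 3.22791 − 0.34 = 2.88791 m below the surface.

d_top ≈ 2.89 m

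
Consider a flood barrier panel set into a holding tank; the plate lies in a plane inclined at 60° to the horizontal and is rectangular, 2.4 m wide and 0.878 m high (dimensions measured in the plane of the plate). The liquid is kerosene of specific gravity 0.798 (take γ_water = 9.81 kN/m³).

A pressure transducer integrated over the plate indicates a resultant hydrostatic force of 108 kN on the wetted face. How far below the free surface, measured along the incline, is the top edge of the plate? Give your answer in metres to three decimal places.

y_top ≈ 7.121 m

γ = 0.798 × 9.81 = 7.82838 kN/m³.
A = 2.4 × 0.878 = 2.1072 m².
From F = γ·h_c·A, the centroid depth is h_c = 108/(7.82838 × 2.1072) = 6.54706 m.
Let θ = 60° be the plate's angle to the horizontal; measure y along the incline from where the plane meets the free surface. Vertical depth h = y·sinθ with sinθ = 0.866025.
Along the incline, y_c = h_c/sinθ = 6.54706/0.866025 = 7.5599 m.
The centroid lies 0.878/2 = 0.439 m below the top edge, so the top edge sits at y_top = 7.5599 − 0.439 = 7.1209 m along the incline.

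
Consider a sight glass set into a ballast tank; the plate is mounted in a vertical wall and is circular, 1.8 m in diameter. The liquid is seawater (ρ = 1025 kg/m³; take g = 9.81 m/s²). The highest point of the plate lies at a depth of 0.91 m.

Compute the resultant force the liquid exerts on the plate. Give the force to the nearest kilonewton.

F ≈ 46 kN

γ = ρg = 1025 × 9.81 / 1000 = 10.05525 kN/m³.
The centroid is at the centre, 0.9 m below the top of the plate, so the centroid depth is h_c = 0.91 + 0.9 = 1.81 m.
A = π(0.9)² = 2.54469 m².
Resultant F = γ·h_c·A = 10.05525 × 1.81 × 2.54469 = 46.3134 kN.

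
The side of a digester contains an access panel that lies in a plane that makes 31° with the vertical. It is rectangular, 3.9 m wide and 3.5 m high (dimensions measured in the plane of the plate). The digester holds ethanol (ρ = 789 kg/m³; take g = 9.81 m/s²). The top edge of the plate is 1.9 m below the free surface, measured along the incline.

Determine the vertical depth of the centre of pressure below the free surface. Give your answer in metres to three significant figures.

h_p = 3.37 m

γ = ρg = 789 × 9.81 / 1000 = 7.74009 kN/m³.
The plate makes 31° with the vertical, i.e. θ = 90° − 31° = 59° to the horizontal. Measuring y along the incline from the free-surface line, vertical depth h = y·sinθ with sinθ = 0.857167.
The centroid lies 3.5/2 = 1.75 m below the top edge, so y_c = 1.9 + 1.75 = 3.65 m and h_c = 3.65 × 0.857167 = 3.12866 m.
A = 3.9 × 3.5 = 13.65 m².
Resultant F = γ·h_c·A = 7.74009 × 3.12866 × 13.65 = 330.55 kN.
I_c = b·h³/12 = 3.9 × 3.5³/12 = 13.9344 m⁴.
Centre of pressure: y_p = y_c + I_c/(y_c·A) = 3.65 + 13.9344/(3.65 × 13.65) = 3.65 + 0.279681 = 3.92968 m along the plane.
Vertically, h_p = y_p·sinθ = 3.92968 × 0.857167 = 3.36839 m.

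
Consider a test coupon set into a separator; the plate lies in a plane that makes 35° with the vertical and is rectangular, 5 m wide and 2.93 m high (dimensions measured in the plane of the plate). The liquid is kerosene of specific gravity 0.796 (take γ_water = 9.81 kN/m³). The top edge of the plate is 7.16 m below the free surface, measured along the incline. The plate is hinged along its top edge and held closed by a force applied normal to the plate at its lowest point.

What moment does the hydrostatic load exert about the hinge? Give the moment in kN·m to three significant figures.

γ = 0.796 × 9.81 = 7.80876 kN/m³.
The plate makes 35° with the vertical, i.e. θ = 90° − 35° = 55° to the horizontal. Measuring y along the incline from the free-surface line, vertical depth h = y·sinθ with sinθ = 0.819152.
The centroid lies 2.93/2 = 1.465 m below the top edge, so y_c = 7.16 + 1.465 = 8.625 m and h_c = 8.625 × 0.819152 = 7.06519 m.
A = 5 × 2.93 = 14.65 m².
Resultant F = γ·h_c·A = 7.80876 × 7.06519 × 14.65 = 808.246 kN.
I_c = b·h³/12 = 5 × 2.93³/12 = 10.4807 m⁴.
Centre of pressure: y_p = y_c + I_c/(y_c·A) = 8.625 + 10.4807/(8.625 × 14.65) = 8.625 + 0.0829456 = 8.70795 m along the plane.
The resultant acts 1.465 + 0.0829456 = 1.54795 m (along the plate) below the hinge at the top edge, so the moment about the hinge is M = F × 1.54795 = 808.246 × 1.54795 = 1251.12 kN·m.

M ≈ 1250 kN·m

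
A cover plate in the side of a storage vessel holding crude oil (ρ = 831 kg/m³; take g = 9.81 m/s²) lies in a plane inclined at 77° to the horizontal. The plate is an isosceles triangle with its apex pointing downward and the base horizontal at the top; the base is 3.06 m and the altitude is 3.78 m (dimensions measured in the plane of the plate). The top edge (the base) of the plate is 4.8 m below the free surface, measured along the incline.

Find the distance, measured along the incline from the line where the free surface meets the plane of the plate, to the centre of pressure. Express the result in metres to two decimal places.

y_p = 6.19 m

γ = ρg = 831 × 9.81 / 1000 = 8.15211 kN/m³.
Let θ = 77° be the plate's angle to the horizontal; measure y along the incline from where the plane meets the free surface. Vertical depth h = y·sinθ with sinθ = 0.974370.
With the apex down, the centroid sits h/3 = 3.78/3 = 1.26 m below the base (the top edge), so y_c = 4.8 + 1.26 = 6.06 m and h_c = 6.06 × 0.974370 = 5.90468 m.
A = ½ × 3.06 × 3.78 = 5.7834 m².
Resultant F = γ·h_c·A = 8.15211 × 5.90468 × 5.7834 = 278.387 kN.
I_c = b·h³/36 = 3.06 × 3.78³/36 = 4.59086 m⁴.
Centre of pressure: y_p = y_c + I_c/(y_c·A) = 6.06 + 4.59086/(6.06 × 5.7834) = 6.06 + 0.13099 = 6.19099 m along the plane.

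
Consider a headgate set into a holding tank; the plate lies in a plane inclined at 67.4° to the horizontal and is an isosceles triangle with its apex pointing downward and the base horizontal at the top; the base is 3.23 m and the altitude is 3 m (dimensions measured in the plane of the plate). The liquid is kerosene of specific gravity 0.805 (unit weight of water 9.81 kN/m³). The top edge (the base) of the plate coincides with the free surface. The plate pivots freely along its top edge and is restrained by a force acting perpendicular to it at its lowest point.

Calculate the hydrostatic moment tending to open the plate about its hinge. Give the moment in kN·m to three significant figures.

M ≈ 53.0 kN·m

γ = 0.805 × 9.81 = 7.89705 kN/m³.
Let θ = 67.4° be the plate's angle to the horizontal; measure y along the incline from where the plane meets the free surface. Vertical depth h = y·sinθ with sinθ = 0.923210.
With the apex down, the centroid sits h/3 = 3/3 = 1 m below the base (the top edge), so y_c = 1 m and h_c = 1 × 0.923210 = 0.92321 m.
A = ½ × 3.23 × 3 = 4.845 m².
Resultant F = γ·h_c·A = 7.89705 × 0.92321 × 4.845 = 35.3231 kN.
I_c = b·h³/36 = 3.23 × 3³/36 = 2.4225 m⁴.
Centre of pressure: y_p = y_c + I_c/(y_c·A) = 1 + 2.4225/(1 × 4.845) = 1 + 0.5 = 1.5 m along the plane.
The resultant acts 1 + 0.5 = 1.5 m (along the plate) below the hinge at the top edge, so the moment about the hinge is M = F × 1.5 = 35.3231 × 1.5 = 52.9846 kN·m.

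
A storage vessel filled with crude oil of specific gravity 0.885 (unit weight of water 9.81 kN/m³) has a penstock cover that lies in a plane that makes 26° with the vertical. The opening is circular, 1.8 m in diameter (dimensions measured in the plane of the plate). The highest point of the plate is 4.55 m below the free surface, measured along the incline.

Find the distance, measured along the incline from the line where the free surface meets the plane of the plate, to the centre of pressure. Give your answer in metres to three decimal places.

γ = 0.885 × 9.81 = 8.68185 kN/m³.
The plate makes 26° with the vertical, i.e. θ = 90° − 26° = 64° to the horizontal. Measuring y along the incline from the free-surface line, vertical depth h = y·sinθ with sinθ = 0.898794.
The centroid is at the centre, 0.9 m below the top of the plate, so y_c = 4.55 + 0.9 = 5.45 m and h_c = 5.45 × 0.898794 = 4.89843 m.
A = π(0.9)² = 2.54469 m².
Resultant F = γ·h_c·A = 8.68185 × 4.89843 × 2.54469 = 108.219 kN.
I_c = πr⁴/4 = π × 0.9⁴/4 = 0.5153 m⁴.
Centre of pressure: y_p = y_c + I_c/(y_c·A) = 5.45 + 0.5153/(5.45 × 2.54469) = 5.45 + 0.037156 = 5.48716 m along the plane.

y_p = 5.487 m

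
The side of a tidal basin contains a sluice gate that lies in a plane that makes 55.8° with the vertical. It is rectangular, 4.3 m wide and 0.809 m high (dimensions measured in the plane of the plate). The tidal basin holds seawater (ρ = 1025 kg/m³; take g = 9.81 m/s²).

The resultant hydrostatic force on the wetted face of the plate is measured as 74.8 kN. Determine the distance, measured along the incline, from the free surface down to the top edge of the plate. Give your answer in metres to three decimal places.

y_top ≈ 3.400 m

γ = ρg = 1025 × 9.81 / 1000 = 10.05525 kN/m³.
A = 4.3 × 0.809 = 3.4787 m².
From F = γ·h_c·A, the centroid depth is h_c = 74.8/(10.05525 × 3.4787) = 2.13841 m.
The plate makes 55.8° with the vertical, i.e. θ = 90° − 55.8° = 34.2° to the horizontal. Measuring y along the incline from the free-surface line, vertical depth h = y·sinθ with sinθ = 0.562083.
Along the incline, y_c = h_c/sinθ = 2.13841/0.562083 = 3.80444 m.
The centroid lies 0.809/2 = 0.4045 m below the top edge, so the top edge sits at y_top = 3.80444 − 0.4045 = 3.39994 m along the incline.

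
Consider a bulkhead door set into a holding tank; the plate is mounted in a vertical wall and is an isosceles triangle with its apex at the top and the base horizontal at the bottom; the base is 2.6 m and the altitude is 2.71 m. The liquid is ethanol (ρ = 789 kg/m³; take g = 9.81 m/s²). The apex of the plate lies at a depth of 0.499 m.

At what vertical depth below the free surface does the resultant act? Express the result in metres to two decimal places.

h_p = 2.48 m

γ = ρg = 789 × 9.81 / 1000 = 7.74009 kN/m³.
With the apex up, the centroid sits 2h/3 = 2 × 2.71/3 = 1.80667 m below the apex, so the centroid depth is h_c = 0.499 + 1.80667 = 2.30567 m.
A = ½ × 2.6 × 2.71 = 3.523 m².
Resultant F = γ·h_c·A = 7.74009 × 2.30567 × 3.523 = 62.8718 kN.
I_c = b·h³/36 = 2.6 × 2.71³/36 = 1.4374 m⁴.
Centre of pressure: y_p = y_c + I_c/(y_c·A) = 2.30567 + 1.4374/(2.30567 × 3.523) = 2.30567 + 0.176957 = 2.48263 m along the plane.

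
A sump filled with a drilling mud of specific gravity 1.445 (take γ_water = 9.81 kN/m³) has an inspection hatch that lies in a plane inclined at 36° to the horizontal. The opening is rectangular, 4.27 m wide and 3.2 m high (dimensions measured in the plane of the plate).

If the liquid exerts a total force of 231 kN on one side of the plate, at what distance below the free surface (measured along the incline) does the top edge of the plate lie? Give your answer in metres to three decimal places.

γ = 1.445 × 9.81 = 14.17545 kN/m³.
A = 4.27 × 3.2 = 13.664 m².
From F = γ·h_c·A, the centroid depth is h_c = 231/(14.17545 × 13.664) = 1.19261 m.
Let θ = 36° be the plate's angle to the horizontal; measure y along the incline from where the plane meets the free surface. Vertical depth h = y·sinθ with sinθ = 0.587785.
Along the incline, y_c = h_c/sinθ = 1.19261/0.587785 = 2.02899 m.
The centroid lies 3.2/2 = 1.6 m below the top edge, so the top edge sits at y_top = 2.02899 − 1.6 = 0.42899 m along the incline.

y_top ≈ 0.429 m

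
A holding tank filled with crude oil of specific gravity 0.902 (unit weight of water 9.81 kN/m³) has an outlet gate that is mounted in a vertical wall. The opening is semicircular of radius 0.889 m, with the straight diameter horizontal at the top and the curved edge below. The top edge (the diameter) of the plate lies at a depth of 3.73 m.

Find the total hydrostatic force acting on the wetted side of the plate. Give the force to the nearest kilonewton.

F ≈ 45 kN

γ = 0.902 × 9.81 = 8.84862 kN/m³.
The centroid of a semicircle lies 4r/(3π) = 0.377303 m from the diameter, here below the top edge, so the centroid depth is h_c = 3.73 + 0.377303 = 4.1073 m.
A = πr²/2 = π × 0.889²/2 = 1.24143 m².
Resultant F = γ·h_c·A = 8.84862 × 4.1073 × 1.24143 = 45.1185 kN.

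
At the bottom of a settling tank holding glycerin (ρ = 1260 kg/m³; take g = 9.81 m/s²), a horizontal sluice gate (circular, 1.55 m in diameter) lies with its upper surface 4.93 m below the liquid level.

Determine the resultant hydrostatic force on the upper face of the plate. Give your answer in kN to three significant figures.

F ≈ 115 kN

γ = ρg = 1260 × 9.81 / 1000 = 12.3606 kN/m³.
The plate is horizontal, so pressure is uniform at p = γ·h = 12.3606 × 4.93 = 60.9378 kN/m².
A = π(0.775)² = 1.88692 m².
F = p·A = 60.9378 × 1.88692 = 114.985 kN.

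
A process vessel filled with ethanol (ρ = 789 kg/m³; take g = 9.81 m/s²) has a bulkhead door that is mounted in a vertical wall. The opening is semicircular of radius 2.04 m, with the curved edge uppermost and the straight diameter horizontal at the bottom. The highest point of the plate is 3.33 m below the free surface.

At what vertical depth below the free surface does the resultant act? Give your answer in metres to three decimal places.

h_p = 4.569 m

γ = ρg = 789 × 9.81 / 1000 = 7.74009 kN/m³.
The centroid lies 4r/(3π) = 0.865803 m above the diameter, so r − 4r/(3π) = 2.04 − 0.865803 = 1.1742 m below the topmost point, so the centroid depth is h_c = 3.33 + 1.1742 = 4.5042 m.
A = πr²/2 = π × 2.04²/2 = 6.53703 m².
Resultant F = γ·h_c·A = 7.74009 × 4.5042 × 6.53703 = 227.9 kN.
I_c = (π/8 − 8/(9π))·r⁴ = 0.109757 × 2.04⁴ = 1.90087 m⁴.
Centre of pressure: y_p = y_c + I_c/(y_c·A) = 4.5042 + 1.90087/(4.5042 × 6.53703) = 4.5042 + 0.0645586 = 4.56876 m along the plane.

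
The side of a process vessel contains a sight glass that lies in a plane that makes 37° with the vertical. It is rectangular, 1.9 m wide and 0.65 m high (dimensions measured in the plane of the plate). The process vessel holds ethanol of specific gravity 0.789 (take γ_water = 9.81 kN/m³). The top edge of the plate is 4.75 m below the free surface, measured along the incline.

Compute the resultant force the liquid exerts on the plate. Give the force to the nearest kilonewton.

γ = 0.789 × 9.81 = 7.74009 kN/m³.
The plate makes 37° with the vertical, i.e. θ = 90° − 37° = 53° to the horizontal. Measuring y along the incline from the free-surface line, vertical depth h = y·sinθ with sinθ = 0.798636.
The centroid lies 0.65/2 = 0.325 m below the top edge, so y_c = 4.75 + 0.325 = 5.075 m and h_c = 5.075 × 0.798636 = 4.05308 m.
A = 1.9 × 0.65 = 1.235 m².
Resultant F = γ·h_c·A = 7.74009 × 4.05308 × 1.235 = 38.7434 kN.

F ≈ 39 kN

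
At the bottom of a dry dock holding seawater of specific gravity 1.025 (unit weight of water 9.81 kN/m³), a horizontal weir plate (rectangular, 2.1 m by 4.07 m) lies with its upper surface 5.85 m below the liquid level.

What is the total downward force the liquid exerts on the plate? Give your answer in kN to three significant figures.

F ≈ 503 kN

γ = 1.025 × 9.81 = 10.05525 kN/m³.
The plate is horizontal, so pressure is uniform at p = γ·h = 10.05525 × 5.85 = 58.8232 kN/m².
A = 2.1 × 4.07 = 8.547 m².
F = p·A = 58.8232 × 8.547 = 502.762 kN.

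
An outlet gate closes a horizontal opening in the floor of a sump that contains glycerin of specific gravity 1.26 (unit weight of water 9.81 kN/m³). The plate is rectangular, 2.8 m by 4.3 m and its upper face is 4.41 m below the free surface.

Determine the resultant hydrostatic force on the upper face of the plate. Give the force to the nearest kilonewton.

γ = 1.26 × 9.81 = 12.3606 kN/m³.
The plate is horizontal, so pressure is uniform at p = γ·h = 12.3606 × 4.41 = 54.5102 kN/m².
A = 2.8 × 4.3 = 12.04 m².
F = p·A = 54.5102 × 12.04 = 656.303 kN.

F ≈ 656 kN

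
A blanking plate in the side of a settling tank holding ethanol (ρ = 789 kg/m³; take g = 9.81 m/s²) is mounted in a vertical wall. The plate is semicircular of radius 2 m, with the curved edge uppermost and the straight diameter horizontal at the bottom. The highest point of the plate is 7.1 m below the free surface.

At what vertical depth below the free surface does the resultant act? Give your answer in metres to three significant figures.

h_p = 8.29 m

γ = ρg = 789 × 9.81 / 1000 = 7.74009 kN/m³.
The centroid lies 4r/(3π) = 0.848826 m above the diameter, so r − 4r/(3π) = 2 − 0.848826 = 1.15117 m below the topmost point, so the centroid depth is h_c = 7.1 + 1.15117 = 8.25117 m.
A = πr²/2 = π × 2²/2 = 6.28319 m².
Resultant F = γ·h_c·A = 7.74009 × 8.25117 × 6.28319 = 401.275 kN.
I_c = (π/8 − 8/(9π))·r⁴ = 0.109757 × 2⁴ = 1.75611 m⁴.
Centre of pressure: y_p = y_c + I_c/(y_c·A) = 8.25117 + 1.75611/(8.25117 × 6.28319) = 8.25117 + 0.0338732 = 8.28504 m along the plane.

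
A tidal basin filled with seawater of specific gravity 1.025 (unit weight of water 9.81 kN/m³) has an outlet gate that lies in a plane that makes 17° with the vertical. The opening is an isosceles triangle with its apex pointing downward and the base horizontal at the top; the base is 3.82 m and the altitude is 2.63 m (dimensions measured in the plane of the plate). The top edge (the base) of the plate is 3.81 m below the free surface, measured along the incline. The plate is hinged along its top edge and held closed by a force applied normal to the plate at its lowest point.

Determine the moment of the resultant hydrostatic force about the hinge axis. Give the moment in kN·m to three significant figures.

M ≈ 217 kN·m

γ = 1.025 × 9.81 = 10.05525 kN/m³.
The plate makes 17° with the vertical, i.e. θ = 90° − 17° = 73° to the horizontal. Measuring y along the incline from the free-surface line, vertical depth h = y·sinθ with sinθ = 0.956305.
With the apex down, the centroid sits h/3 = 2.63/3 = 0.876667 m below the base (the top edge), so y_c = 3.81 + 0.876667 = 4.68667 m and h_c = 4.68667 × 0.956305 = 4.48189 m.
A = ½ × 3.82 × 2.63 = 5.0233 m².
Resultant F = γ·h_c·A = 10.05525 × 4.48189 × 5.0233 = 226.383 kN.
I_c = b·h³/36 = 3.82 × 2.63³/36 = 1.93031 m⁴.
Centre of pressure: y_p = y_c + I_c/(y_c·A) = 4.68667 + 1.93031/(4.68667 × 5.0233) = 4.68667 + 0.0819924 = 4.76866 m along the plane.
The resultant acts 0.876667 + 0.0819924 = 0.958659 m (along the plate) below the hinge at the top edge, so the moment about the hinge is M = F × 0.958659 = 226.383 × 0.958659 = 217.024 kN·m.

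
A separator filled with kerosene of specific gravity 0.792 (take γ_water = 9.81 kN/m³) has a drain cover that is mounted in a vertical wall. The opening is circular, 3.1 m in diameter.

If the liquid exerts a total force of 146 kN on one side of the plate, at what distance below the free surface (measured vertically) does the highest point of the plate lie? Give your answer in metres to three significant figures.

γ = 0.792 × 9.81 = 7.76952 kN/m³.
A = π(1.55)² = 7.54768 m².
From F = γ·h_c·A, the centroid depth is h_c = 146/(7.76952 × 7.54768) = 2.48969 m.
The centroid is at the centre, 1.55 m below the top of the plate, so the highest point sits at h_top = 2.48969 − 1.55 = 0.93969 m below the surface.

d_top ≈ 0.940 m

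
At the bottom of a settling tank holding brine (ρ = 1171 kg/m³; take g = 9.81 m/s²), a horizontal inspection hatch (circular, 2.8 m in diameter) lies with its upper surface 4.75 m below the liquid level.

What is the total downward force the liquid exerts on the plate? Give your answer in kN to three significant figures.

γ = ρg = 1171 × 9.81 / 1000 = 11.48751 kN/m³.
The plate is horizontal, so pressure is uniform at p = γ·h = 11.48751 × 4.75 = 54.5657 kN/m².
A = π(1.4)² = 6.15752 m².
F = p·A = 54.5657 × 6.15752 = 335.989 kN.

F ≈ 336 kN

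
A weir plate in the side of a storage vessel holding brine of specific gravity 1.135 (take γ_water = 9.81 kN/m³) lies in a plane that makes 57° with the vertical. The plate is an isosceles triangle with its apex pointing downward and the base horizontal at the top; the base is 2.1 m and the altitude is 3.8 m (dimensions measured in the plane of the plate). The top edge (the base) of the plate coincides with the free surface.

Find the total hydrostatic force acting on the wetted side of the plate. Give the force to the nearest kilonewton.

F ≈ 31 kN

γ = 1.135 × 9.81 = 11.13435 kN/m³.
The plate makes 57° with the vertical, i.e. θ = 90° − 57° = 33° to the horizontal. Measuring y along the incline from the free-surface line, vertical depth h = y·sinθ with sinθ = 0.544639.
With the apex down, the centroid sits h/3 = 3.8/3 = 1.26667 m below the base (the top edge), so y_c = 1.26667 m and h_c = 1.26667 × 0.544639 = 0.689878 m.
A = ½ × 2.1 × 3.8 = 3.99 m².
Resultant F = γ·h_c·A = 11.13435 × 0.689878 × 3.99 = 30.6486 kN.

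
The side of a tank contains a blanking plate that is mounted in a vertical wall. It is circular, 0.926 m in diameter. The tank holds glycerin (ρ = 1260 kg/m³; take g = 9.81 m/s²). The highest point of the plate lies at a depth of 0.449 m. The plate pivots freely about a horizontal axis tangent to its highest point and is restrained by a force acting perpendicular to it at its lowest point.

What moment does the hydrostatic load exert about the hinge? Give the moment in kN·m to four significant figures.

M ≈ 3.961 kN·m

γ = ρg = 1260 × 9.81 / 1000 = 12.3606 kN/m³.
The centroid is at the centre, 0.463 m below the top of the plate, so the centroid depth is h_c = 0.449 + 0.463 = 0.912 m.
A = π(0.463)² = 0.67346 m².
Resultant F = γ·h_c·A = 12.3606 × 0.912 × 0.67346 = 7.59183 kN.
I_c = πr⁴/4 = π × 0.463⁴/4 = 0.0360922 m⁴.
Centre of pressure: y_p = y_c + I_c/(y_c·A) = 0.912 + 0.0360922/(0.912 × 0.67346) = 0.912 + 0.0587634 = 0.970763 m along the plane.
The resultant acts 0.463 + 0.0587634 = 0.521763 m (along the plate) below the hinge at the top edge, so the moment about the hinge is M = F × 0.521763 = 7.59183 × 0.521763 = 3.96114 kN·m.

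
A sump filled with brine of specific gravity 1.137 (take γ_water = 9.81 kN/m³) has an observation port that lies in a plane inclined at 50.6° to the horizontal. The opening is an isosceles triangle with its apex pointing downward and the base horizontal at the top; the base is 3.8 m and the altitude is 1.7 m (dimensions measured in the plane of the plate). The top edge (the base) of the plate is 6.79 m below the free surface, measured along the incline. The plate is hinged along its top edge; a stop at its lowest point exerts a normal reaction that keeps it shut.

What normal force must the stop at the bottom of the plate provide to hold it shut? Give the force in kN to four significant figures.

P ≈ 70.90 kN

γ = 1.137 × 9.81 = 11.15397 kN/m³.
Let θ = 50.6° be the plate's angle to the horizontal; measure y along the incline from where the plane meets the free surface. Vertical depth h = y·sinθ with sinθ = 0.772734.
With the apex down, the centroid sits h/3 = 1.7/3 = 0.566667 m below the base (the top edge), so y_c = 6.79 + 0.566667 = 7.35667 m and h_c = 7.35667 × 0.772734 = 5.68475 m.
A = ½ × 3.8 × 1.7 = 3.23 m².
Resultant F = γ·h_c·A = 11.15397 × 5.68475 × 3.23 = 204.806 kN.
I_c = b·h³/36 = 3.8 × 1.7³/36 = 0.518594 m⁴.
Centre of pressure: y_p = y_c + I_c/(y_c·A) = 7.35667 + 0.518594/(7.35667 × 3.23) = 7.35667 + 0.0218245 = 7.37849 m along the plane.
The resultant acts 0.566667 + 0.0218245 = 0.588492 m (along the plate) below the hinge at the top edge, so the moment about the hinge is M = F × 0.588492 = 204.806 × 0.588492 = 120.527 kN·m.
A normal force at the bottom, 1.7 m from the hinge, must supply this moment: P = 120.527/1.7 = 70.8982 kN.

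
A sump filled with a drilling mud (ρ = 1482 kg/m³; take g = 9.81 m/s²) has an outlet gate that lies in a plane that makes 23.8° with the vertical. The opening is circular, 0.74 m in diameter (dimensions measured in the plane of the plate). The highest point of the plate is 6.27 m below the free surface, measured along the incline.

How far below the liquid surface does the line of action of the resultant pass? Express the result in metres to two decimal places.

h_p = 6.08 m

γ = ρg = 1482 × 9.81 / 1000 = 14.53842 kN/m³.
The plate makes 23.8° with the vertical, i.e. θ = 90° − 23.8° = 66.2° to the horizontal. Measuring y along the incline from the free-surface line, vertical depth h = y·sinθ with sinθ = 0.914960.
The centroid is at the centre, 0.37 m below the top of the plate, so y_c = 6.27 + 0.37 = 6.64 m and h_c = 6.64 × 0.914960 = 6.07533 m.
A = π(0.37)² = 0.430084 m².
Resultant F = γ·h_c·A = 14.53842 × 6.07533 × 0.430084 = 37.9875 kN.
I_c = πr⁴/4 = π × 0.37⁴/4 = 0.0147196 m⁴.
Centre of pressure: y_p = y_c + I_c/(y_c·A) = 6.64 + 0.0147196/(6.64 × 0.430084) = 6.64 + 0.00515436 = 6.64515 m along the plane.
Vertically, h_p = y_p·sinθ = 6.64515 × 0.914960 = 6.08005 m.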